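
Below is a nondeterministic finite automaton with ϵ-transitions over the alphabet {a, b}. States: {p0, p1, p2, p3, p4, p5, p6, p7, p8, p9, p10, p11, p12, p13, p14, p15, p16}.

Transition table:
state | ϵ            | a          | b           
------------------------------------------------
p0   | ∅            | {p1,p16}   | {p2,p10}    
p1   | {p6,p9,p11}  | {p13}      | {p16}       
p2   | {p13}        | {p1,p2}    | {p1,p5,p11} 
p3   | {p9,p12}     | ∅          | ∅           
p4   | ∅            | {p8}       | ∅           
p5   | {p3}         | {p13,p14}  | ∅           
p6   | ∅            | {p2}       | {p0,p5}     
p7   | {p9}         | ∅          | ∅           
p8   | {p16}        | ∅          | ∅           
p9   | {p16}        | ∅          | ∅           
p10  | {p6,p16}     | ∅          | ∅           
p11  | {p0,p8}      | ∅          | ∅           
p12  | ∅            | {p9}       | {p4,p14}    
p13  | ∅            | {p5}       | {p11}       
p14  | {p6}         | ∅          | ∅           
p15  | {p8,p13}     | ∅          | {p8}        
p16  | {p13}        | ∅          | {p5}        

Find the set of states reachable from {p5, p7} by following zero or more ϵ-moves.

Start with {p5, p7}.
From p5 via ϵ: add p3.
From p7 via ϵ: add p9.
From p3 via ϵ: add p12.
From p9 via ϵ: add p16.
From p16 via ϵ: add p13.
No new states can be added; the closed set is {p3, p5, p7, p9, p12, p13, p16}.

{p3, p5, p7, p9, p12, p13, p16}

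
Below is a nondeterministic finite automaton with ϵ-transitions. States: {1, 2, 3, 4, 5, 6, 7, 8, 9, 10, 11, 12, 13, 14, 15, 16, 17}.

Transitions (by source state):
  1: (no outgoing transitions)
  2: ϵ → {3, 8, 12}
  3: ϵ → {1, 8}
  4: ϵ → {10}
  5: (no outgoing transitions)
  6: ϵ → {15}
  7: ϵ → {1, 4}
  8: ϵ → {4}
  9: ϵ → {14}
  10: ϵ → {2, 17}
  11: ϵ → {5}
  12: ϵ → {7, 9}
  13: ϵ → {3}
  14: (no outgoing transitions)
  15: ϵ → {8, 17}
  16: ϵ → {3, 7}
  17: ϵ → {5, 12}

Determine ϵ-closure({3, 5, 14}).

Start with {3, 5, 14}.
From 3 via ϵ: add 1, 8.
From 8 via ϵ: add 4.
From 4 via ϵ: add 10.
From 10 via ϵ: add 2, 17.
From 2 via ϵ: add 12.
From 12 via ϵ: add 7, 9.
No new states can be added; the closed set is {1, 2, 3, 4, 5, 7, 8, 9, 10, 12, 14, 17}.

{1, 2, 3, 4, 5, 7, 8, 9, 10, 12, 14, 17}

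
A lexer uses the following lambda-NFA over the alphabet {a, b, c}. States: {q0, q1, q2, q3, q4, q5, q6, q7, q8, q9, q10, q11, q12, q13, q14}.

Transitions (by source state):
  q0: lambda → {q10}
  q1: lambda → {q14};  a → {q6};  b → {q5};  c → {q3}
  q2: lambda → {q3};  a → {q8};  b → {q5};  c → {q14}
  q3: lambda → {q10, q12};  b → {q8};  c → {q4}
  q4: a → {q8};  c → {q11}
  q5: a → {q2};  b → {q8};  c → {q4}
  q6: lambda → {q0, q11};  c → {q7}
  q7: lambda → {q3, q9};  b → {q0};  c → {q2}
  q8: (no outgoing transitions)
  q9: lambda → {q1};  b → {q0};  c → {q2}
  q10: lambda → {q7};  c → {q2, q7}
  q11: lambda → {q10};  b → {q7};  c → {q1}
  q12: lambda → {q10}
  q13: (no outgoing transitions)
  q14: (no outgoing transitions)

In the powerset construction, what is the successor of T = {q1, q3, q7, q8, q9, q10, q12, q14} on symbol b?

{q0, q1, q3, q5, q7, q8, q9, q10, q12, q14}

q1 on b → {q5}.
q3 on b → {q8}.
q7 on b → {q0}.
q9 on b → {q0}.
No b-transition from q8, q10, q12, q14.
Union after reading b: {q0, q5, q8}.
Now take the lambda-closure:
From q0 via lambda: add q10.
From q10 via lambda: add q7.
From q7 via lambda: add q3, q9.
From q3 via lambda: add q12.
From q9 via lambda: add q1.
From q1 via lambda: add q14.
No new states can be added; the closed set is {q0, q1, q3, q5, q7, q8, q9, q10, q12, q14}.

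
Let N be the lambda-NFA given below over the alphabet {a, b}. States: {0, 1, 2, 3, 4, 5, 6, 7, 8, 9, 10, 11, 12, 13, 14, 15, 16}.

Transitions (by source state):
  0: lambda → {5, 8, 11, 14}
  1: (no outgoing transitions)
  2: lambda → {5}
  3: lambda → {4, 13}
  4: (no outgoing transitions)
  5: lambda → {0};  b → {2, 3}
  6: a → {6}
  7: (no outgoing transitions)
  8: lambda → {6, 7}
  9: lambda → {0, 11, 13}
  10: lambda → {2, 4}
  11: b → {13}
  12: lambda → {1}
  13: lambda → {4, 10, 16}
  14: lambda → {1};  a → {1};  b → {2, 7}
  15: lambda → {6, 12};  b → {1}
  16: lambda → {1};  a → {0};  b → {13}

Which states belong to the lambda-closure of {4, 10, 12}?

{0, 1, 2, 4, 5, 6, 7, 8, 10, 11, 12, 14}

Start with {4, 10, 12}.
From 10 via lambda: add 2.
From 12 via lambda: add 1.
From 2 via lambda: add 5.
From 5 via lambda: add 0.
From 0 via lambda: add 8, 11, 14.
From 8 via lambda: add 6, 7.
No new states can be added; the closed set is {0, 1, 2, 4, 5, 6, 7, 8, 10, 11, 12, 14}.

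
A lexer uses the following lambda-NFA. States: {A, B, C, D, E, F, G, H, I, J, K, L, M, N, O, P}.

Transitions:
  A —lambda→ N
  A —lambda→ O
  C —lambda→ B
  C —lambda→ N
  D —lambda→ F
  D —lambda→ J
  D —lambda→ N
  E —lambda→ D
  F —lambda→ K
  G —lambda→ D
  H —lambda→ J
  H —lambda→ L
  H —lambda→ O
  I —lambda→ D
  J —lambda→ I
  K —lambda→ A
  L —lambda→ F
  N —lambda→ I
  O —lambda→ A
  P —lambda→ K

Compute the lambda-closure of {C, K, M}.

{A, B, C, D, F, I, J, K, M, N, O}

Start with {C, K, M}.
From C via lambda: add B, N.
From K via lambda: add A.
From A via lambda: add O.
From N via lambda: add I.
From I via lambda: add D.
From D via lambda: add F, J.
No new states can be added; the closed set is {A, B, C, D, F, I, J, K, M, N, O}.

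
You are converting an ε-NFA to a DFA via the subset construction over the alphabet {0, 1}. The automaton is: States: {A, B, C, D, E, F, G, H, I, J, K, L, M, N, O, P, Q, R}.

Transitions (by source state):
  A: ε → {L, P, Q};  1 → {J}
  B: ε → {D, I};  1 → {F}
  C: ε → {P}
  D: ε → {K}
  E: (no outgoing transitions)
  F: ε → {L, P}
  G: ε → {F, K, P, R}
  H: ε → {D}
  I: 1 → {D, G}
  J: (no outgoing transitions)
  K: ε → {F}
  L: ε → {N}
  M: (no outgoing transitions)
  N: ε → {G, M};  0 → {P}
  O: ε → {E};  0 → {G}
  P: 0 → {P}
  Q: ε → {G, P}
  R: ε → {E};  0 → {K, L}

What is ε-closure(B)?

Start with {B}.
From B via ε: add D, I.
From D via ε: add K.
From K via ε: add F.
From F via ε: add L, P.
From L via ε: add N.
From N via ε: add G, M.
From G via ε: add R.
From R via ε: add E.
No new states can be added; the closed set is {B, D, E, F, G, I, K, L, M, N, P, R}.

{B, D, E, F, G, I, K, L, M, N, P, R}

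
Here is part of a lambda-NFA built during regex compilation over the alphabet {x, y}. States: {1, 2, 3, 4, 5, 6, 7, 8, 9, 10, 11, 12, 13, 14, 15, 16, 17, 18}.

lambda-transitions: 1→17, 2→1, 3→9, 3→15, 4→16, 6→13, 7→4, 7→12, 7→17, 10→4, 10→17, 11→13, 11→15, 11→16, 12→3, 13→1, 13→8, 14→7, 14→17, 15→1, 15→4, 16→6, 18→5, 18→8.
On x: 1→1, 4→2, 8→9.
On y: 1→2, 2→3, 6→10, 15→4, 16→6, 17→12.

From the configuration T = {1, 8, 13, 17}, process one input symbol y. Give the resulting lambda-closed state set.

1 on y → {2}.
17 on y → {12}.
No y-transition from 8, 13.
Union after reading y: {2, 12}.
Now take the lambda-closure:
From 2 via lambda: add 1.
From 12 via lambda: add 3.
From 1 via lambda: add 17.
From 3 via lambda: add 9, 15.
From 15 via lambda: add 4.
From 4 via lambda: add 16.
From 16 via lambda: add 6.
From 6 via lambda: add 13.
From 13 via lambda: add 8.
No new states can be added; the closed set is {1, 2, 3, 4, 6, 8, 9, 12, 13, 15, 16, 17}.

{1, 2, 3, 4, 6, 8, 9, 12, 13, 15, 16, 17}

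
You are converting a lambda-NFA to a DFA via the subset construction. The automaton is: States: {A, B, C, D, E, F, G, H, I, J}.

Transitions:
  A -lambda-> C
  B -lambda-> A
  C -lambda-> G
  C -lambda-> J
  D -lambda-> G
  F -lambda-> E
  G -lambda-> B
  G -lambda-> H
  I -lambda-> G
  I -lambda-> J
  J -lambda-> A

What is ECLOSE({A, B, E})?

Start with {A, B, E}.
From A via lambda: add C.
From C via lambda: add G, J.
From G via lambda: add H.
No new states can be added; the closed set is {A, B, C, E, G, H, J}.

{A, B, C, E, G, H, J}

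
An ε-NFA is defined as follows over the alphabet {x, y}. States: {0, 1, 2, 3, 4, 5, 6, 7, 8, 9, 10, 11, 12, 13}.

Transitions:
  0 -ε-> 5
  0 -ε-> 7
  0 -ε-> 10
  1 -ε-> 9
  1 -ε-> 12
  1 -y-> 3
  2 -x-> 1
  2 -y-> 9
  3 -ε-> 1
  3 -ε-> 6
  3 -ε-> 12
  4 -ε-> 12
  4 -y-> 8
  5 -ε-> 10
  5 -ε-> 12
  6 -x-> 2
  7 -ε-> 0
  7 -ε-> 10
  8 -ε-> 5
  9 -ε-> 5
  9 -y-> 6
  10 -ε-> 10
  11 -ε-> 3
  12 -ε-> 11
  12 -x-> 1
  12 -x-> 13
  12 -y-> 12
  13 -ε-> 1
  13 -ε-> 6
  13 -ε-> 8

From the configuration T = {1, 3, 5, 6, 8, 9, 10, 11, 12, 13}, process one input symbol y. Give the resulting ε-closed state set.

1 on y → {3}.
9 on y → {6}.
12 on y → {12}.
No y-transition from 3, 5, 6, 8, 10, 11, 13.
Union after reading y: {3, 6, 12}.
Now take the ε-closure:
From 3 via ε: add 1.
From 12 via ε: add 11.
From 1 via ε: add 9.
From 9 via ε: add 5.
From 5 via ε: add 10.
No new states can be added; the closed set is {1, 3, 5, 6, 9, 10, 11, 12}.

{1, 3, 5, 6, 9, 10, 11, 12}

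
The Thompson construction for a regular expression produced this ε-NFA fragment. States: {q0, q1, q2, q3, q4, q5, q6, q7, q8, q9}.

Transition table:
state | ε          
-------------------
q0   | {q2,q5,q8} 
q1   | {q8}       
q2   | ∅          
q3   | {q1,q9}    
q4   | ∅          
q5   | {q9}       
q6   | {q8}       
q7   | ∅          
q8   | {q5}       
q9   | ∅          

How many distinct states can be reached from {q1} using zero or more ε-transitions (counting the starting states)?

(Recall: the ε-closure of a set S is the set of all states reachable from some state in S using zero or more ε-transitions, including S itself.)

4

Start with {q1}.
From q1 via ε: add q8.
From q8 via ε: add q5.
From q5 via ε: add q9.
ε-closure = {q1, q5, q8, q9}, which has 4 states.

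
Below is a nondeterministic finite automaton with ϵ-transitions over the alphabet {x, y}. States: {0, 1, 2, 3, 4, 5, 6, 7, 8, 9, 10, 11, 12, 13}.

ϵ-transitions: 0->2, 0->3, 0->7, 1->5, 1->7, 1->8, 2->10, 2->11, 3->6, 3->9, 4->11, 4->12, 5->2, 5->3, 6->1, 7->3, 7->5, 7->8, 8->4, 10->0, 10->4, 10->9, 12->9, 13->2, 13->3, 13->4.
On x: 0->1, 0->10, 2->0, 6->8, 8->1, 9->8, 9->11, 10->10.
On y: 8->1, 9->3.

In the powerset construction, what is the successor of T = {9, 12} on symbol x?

9 on x → {8, 11}.
No x-transition from 12.
Union after reading x: {8, 11}.
Now take the ϵ-closure:
From 8 via ϵ: add 4.
From 4 via ϵ: add 12.
From 12 via ϵ: add 9.
No new states can be added; the closed set is {4, 8, 9, 11, 12}.

{4, 8, 9, 11, 12}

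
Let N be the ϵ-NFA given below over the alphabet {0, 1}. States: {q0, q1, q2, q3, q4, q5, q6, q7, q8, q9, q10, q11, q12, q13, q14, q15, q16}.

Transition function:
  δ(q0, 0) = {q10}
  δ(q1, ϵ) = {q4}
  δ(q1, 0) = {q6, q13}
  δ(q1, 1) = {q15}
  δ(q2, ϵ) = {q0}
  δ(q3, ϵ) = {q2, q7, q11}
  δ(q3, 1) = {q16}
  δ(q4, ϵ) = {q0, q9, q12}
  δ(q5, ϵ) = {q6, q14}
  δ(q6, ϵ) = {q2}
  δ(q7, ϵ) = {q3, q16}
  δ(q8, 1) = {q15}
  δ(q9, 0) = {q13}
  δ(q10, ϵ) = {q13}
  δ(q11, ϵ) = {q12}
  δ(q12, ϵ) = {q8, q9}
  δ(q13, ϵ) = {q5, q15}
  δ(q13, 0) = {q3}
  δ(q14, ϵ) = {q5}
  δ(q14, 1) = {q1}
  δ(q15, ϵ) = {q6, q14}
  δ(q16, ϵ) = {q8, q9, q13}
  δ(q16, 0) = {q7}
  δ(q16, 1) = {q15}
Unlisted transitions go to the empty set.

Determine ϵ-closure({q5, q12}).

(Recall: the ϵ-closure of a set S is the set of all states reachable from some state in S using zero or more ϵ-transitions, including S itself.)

{q0, q2, q5, q6, q8, q9, q12, q14}

Start with {q5, q12}.
From q5 via ϵ: add q6, q14.
From q12 via ϵ: add q8, q9.
From q6 via ϵ: add q2.
From q2 via ϵ: add q0.
No new states can be added; the closed set is {q0, q2, q5, q6, q8, q9, q12, q14}.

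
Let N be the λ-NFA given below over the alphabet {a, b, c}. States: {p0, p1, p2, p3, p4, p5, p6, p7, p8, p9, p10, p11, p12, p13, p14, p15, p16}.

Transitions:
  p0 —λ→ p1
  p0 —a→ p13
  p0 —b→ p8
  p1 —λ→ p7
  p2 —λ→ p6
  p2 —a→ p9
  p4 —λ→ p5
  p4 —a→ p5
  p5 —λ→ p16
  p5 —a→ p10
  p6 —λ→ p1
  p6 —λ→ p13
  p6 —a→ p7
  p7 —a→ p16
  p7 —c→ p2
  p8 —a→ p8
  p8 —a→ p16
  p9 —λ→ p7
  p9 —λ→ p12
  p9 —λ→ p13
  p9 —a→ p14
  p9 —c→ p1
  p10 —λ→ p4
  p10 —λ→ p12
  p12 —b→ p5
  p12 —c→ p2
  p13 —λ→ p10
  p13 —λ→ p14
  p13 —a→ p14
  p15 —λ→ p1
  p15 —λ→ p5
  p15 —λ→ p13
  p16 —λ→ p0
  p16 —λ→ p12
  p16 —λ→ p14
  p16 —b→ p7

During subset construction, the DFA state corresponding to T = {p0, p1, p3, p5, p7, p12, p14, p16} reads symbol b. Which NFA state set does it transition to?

p0 on b → {p8}.
p12 on b → {p5}.
p16 on b → {p7}.
No b-transition from p1, p3, p5, p7, p14.
Union after reading b: {p5, p7, p8}.
Now take the λ-closure:
From p5 via λ: add p16.
From p16 via λ: add p0, p12, p14.
From p0 via λ: add p1.
No new states can be added; the closed set is {p0, p1, p5, p7, p8, p12, p14, p16}.

{p0, p1, p5, p7, p8, p12, p14, p16}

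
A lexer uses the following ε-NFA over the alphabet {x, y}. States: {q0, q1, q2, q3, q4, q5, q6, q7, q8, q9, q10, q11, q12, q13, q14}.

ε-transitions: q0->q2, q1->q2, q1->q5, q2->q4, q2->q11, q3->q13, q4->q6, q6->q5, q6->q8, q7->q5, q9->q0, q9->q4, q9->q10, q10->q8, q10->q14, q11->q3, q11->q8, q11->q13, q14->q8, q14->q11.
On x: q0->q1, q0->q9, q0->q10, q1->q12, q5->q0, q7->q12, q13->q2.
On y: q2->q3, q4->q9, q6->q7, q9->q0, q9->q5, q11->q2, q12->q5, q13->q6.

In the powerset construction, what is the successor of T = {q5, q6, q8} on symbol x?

{q0, q2, q3, q4, q5, q6, q8, q11, q13}

q5 on x → {q0}.
No x-transition from q6, q8.
Union after reading x: {q0}.
Now take the ε-closure:
From q0 via ε: add q2.
From q2 via ε: add q4, q11.
From q4 via ε: add q6.
From q11 via ε: add q3, q8, q13.
From q6 via ε: add q5.
No new states can be added; the closed set is {q0, q2, q3, q4, q5, q6, q8, q11, q13}.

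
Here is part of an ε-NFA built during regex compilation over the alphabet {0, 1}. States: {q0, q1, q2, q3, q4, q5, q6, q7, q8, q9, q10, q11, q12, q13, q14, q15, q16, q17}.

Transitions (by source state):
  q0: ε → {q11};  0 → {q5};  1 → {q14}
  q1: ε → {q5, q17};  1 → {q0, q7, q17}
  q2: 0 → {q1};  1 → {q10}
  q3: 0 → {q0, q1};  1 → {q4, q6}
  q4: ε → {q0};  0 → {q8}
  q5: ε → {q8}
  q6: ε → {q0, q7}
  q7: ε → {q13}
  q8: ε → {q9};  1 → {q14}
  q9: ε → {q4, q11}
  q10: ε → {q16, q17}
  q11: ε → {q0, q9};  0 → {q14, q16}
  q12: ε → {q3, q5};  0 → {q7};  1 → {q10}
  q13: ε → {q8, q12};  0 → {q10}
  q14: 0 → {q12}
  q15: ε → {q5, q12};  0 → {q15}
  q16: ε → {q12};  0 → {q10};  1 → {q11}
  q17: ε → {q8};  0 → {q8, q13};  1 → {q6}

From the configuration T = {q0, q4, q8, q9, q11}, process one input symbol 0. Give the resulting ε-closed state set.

{q0, q3, q4, q5, q8, q9, q11, q12, q14, q16}

q0 on 0 → {q5}.
q4 on 0 → {q8}.
q11 on 0 → {q14, q16}.
No 0-transition from q8, q9.
Union after reading 0: {q5, q8, q14, q16}.
Now take the ε-closure:
From q8 via ε: add q9.
From q16 via ε: add q12.
From q9 via ε: add q4, q11.
From q12 via ε: add q3.
From q4 via ε: add q0.
No new states can be added; the closed set is {q0, q3, q4, q5, q8, q9, q11, q12, q14, q16}.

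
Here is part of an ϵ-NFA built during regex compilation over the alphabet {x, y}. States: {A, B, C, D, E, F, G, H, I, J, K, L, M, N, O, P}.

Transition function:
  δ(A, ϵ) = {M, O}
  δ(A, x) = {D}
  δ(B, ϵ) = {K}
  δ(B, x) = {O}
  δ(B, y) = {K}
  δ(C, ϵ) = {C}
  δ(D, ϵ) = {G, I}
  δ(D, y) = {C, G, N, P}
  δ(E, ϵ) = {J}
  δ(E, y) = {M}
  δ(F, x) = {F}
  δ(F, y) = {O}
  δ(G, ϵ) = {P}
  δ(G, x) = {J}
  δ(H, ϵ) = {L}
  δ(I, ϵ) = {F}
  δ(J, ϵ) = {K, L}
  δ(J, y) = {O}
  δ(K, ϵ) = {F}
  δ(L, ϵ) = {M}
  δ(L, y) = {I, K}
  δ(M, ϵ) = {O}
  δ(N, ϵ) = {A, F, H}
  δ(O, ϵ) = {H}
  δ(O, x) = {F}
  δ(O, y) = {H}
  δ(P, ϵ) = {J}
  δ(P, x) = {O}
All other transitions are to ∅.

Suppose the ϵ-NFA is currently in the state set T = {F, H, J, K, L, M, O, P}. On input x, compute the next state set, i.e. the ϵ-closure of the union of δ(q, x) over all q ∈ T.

F on x → {F}.
O on x → {F}.
P on x → {O}.
No x-transition from H, J, K, L, M.
Union after reading x: {F, O}.
Now take the ϵ-closure:
From O via ϵ: add H.
From H via ϵ: add L.
From L via ϵ: add M.
No new states can be added; the closed set is {F, H, L, M, O}.

{F, H, L, M, O}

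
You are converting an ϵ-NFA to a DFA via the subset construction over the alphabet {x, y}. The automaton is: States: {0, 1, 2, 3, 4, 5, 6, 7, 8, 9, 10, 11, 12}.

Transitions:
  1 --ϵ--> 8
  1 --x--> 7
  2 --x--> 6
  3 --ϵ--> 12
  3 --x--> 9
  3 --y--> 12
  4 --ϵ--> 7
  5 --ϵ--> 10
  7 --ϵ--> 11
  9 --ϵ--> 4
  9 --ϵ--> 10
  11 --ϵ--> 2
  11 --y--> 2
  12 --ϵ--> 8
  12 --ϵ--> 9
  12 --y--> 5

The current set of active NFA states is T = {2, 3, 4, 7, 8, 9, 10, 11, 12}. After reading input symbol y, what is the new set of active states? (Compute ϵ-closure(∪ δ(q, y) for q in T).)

3 on y → {12}.
11 on y → {2}.
12 on y → {5}.
No y-transition from 2, 4, 7, 8, 9, 10.
Union after reading y: {2, 5, 12}.
Now take the ϵ-closure:
From 5 via ϵ: add 10.
From 12 via ϵ: add 8, 9.
From 9 via ϵ: add 4.
From 4 via ϵ: add 7.
From 7 via ϵ: add 11.
No new states can be added; the closed set is {2, 4, 5, 7, 8, 9, 10, 11, 12}.

{2, 4, 5, 7, 8, 9, 10, 11, 12}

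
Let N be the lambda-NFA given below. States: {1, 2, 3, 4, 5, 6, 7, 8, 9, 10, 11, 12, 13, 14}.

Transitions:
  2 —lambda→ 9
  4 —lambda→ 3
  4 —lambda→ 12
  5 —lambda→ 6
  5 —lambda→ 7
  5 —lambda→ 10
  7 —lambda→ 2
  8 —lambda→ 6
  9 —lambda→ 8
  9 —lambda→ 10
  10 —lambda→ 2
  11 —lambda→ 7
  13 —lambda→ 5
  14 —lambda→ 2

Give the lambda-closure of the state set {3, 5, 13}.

{2, 3, 5, 6, 7, 8, 9, 10, 13}

Start with {3, 5, 13}.
From 5 via lambda: add 6, 7, 10.
From 7 via lambda: add 2.
From 2 via lambda: add 9.
From 9 via lambda: add 8.
No new states can be added; the closed set is {2, 3, 5, 6, 7, 8, 9, 10, 13}.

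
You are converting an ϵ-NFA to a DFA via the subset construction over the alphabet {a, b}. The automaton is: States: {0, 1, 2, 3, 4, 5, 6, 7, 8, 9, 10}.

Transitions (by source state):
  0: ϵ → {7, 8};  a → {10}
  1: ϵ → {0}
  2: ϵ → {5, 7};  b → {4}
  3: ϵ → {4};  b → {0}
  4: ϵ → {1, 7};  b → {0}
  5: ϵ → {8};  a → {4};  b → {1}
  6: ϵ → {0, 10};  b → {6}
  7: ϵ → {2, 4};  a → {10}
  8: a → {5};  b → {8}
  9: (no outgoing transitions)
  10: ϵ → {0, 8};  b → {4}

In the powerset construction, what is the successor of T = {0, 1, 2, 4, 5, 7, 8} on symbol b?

2 on b → {4}.
4 on b → {0}.
5 on b → {1}.
8 on b → {8}.
No b-transition from 0, 1, 7.
Union after reading b: {0, 1, 4, 8}.
Now take the ϵ-closure:
From 0 via ϵ: add 7.
From 7 via ϵ: add 2.
From 2 via ϵ: add 5.
No new states can be added; the closed set is {0, 1, 2, 4, 5, 7, 8}.

{0, 1, 2, 4, 5, 7, 8}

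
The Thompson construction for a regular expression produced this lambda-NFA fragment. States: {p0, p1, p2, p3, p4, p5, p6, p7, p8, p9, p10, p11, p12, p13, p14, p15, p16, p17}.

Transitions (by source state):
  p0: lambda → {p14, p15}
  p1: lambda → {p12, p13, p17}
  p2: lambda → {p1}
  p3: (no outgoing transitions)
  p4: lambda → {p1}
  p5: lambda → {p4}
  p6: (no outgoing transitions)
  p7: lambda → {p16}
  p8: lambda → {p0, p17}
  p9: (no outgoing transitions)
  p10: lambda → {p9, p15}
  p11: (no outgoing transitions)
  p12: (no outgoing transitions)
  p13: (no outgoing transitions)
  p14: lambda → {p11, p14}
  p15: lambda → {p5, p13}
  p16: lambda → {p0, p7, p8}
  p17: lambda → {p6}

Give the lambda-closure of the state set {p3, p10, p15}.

{p1, p3, p4, p5, p6, p9, p10, p12, p13, p15, p17}

Start with {p3, p10, p15}.
From p10 via lambda: add p9.
From p15 via lambda: add p5, p13.
From p5 via lambda: add p4.
From p4 via lambda: add p1.
From p1 via lambda: add p12, p17.
From p17 via lambda: add p6.
No new states can be added; the closed set is {p1, p3, p4, p5, p6, p9, p10, p12, p13, p15, p17}.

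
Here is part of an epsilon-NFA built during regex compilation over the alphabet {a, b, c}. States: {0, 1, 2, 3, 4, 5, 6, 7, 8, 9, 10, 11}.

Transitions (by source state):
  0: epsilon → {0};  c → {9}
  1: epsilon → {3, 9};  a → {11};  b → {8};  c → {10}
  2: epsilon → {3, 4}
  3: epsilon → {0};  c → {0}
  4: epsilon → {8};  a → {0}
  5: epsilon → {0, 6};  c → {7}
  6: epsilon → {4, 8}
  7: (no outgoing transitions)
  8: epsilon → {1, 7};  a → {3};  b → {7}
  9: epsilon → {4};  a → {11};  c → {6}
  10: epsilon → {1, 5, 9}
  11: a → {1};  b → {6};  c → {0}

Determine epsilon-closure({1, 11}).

{0, 1, 3, 4, 7, 8, 9, 11}

Start with {1, 11}.
From 1 via epsilon: add 3, 9.
From 3 via epsilon: add 0.
From 9 via epsilon: add 4.
From 4 via epsilon: add 8.
From 8 via epsilon: add 7.
No new states can be added; the closed set is {0, 1, 3, 4, 7, 8, 9, 11}.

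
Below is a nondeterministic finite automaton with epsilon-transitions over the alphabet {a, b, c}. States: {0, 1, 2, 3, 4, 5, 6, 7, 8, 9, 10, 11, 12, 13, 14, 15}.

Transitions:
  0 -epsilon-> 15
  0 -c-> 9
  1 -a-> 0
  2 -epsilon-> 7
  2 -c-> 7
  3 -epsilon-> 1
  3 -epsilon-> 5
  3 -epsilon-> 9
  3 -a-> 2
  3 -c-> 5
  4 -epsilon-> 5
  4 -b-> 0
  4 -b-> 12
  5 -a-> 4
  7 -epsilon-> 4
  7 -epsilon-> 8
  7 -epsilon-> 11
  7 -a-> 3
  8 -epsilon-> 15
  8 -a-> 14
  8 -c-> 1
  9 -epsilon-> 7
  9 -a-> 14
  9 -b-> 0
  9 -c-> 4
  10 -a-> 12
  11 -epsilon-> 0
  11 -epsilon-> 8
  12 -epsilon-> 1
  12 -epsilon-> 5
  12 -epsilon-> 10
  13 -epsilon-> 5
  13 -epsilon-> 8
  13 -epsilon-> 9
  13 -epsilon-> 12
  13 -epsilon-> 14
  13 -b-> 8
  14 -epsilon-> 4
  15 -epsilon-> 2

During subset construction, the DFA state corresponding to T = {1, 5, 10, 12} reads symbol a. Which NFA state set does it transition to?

{0, 1, 2, 4, 5, 7, 8, 10, 11, 12, 15}

1 on a → {0}.
5 on a → {4}.
10 on a → {12}.
No a-transition from 12.
Union after reading a: {0, 4, 12}.
Now take the epsilon-closure:
From 0 via epsilon: add 15.
From 4 via epsilon: add 5.
From 12 via epsilon: add 1, 10.
From 15 via epsilon: add 2.
From 2 via epsilon: add 7.
From 7 via epsilon: add 8, 11.
No new states can be added; the closed set is {0, 1, 2, 4, 5, 7, 8, 10, 11, 12, 15}.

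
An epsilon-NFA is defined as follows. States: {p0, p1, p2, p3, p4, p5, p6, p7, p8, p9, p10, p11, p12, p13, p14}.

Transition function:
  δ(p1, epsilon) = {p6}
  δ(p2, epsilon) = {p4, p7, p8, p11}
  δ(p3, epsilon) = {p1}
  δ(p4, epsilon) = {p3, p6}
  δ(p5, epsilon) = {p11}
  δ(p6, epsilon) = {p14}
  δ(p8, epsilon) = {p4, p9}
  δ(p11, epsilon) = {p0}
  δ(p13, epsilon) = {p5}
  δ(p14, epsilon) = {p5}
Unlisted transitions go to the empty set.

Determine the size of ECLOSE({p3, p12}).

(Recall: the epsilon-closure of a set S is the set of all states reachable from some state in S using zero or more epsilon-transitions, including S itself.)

8

Start with {p3, p12}.
From p3 via epsilon: add p1.
From p1 via epsilon: add p6.
From p6 via epsilon: add p14.
From p14 via epsilon: add p5.
From p5 via epsilon: add p11.
From p11 via epsilon: add p0.
epsilon-closure = {p0, p1, p3, p5, p6, p11, p12, p14}, which has 8 states.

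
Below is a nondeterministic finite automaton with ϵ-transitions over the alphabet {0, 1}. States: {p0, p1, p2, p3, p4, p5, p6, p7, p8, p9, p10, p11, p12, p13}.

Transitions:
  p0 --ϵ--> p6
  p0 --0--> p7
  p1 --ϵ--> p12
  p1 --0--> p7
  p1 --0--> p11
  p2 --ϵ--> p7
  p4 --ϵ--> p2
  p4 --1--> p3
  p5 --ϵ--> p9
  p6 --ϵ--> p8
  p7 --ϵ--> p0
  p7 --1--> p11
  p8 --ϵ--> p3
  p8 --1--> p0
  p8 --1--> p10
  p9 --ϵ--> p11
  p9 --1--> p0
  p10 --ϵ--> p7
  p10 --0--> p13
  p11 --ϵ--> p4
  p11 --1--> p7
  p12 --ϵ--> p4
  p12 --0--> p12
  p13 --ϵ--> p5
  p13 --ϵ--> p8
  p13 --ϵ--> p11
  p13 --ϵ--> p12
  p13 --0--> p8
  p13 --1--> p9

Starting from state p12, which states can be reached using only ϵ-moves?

{p0, p2, p3, p4, p6, p7, p8, p12}

Start with {p12}.
From p12 via ϵ: add p4.
From p4 via ϵ: add p2.
From p2 via ϵ: add p7.
From p7 via ϵ: add p0.
From p0 via ϵ: add p6.
From p6 via ϵ: add p8.
From p8 via ϵ: add p3.
No new states can be added; the closed set is {p0, p2, p3, p4, p6, p7, p8, p12}.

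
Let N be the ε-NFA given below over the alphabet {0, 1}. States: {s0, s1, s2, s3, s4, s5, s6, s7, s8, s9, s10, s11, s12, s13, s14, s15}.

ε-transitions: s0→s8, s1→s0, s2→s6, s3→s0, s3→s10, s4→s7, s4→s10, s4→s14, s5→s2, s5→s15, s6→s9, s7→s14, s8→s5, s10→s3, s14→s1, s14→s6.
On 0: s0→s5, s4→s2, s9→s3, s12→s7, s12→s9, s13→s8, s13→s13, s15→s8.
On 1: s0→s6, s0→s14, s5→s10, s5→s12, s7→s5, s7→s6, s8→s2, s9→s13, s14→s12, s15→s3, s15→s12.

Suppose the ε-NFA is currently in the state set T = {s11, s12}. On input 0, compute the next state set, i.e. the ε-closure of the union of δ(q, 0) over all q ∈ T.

{s0, s1, s2, s5, s6, s7, s8, s9, s14, s15}

s12 on 0 → {s7, s9}.
No 0-transition from s11.
Union after reading 0: {s7, s9}.
Now take the ε-closure:
From s7 via ε: add s14.
From s14 via ε: add s1, s6.
From s1 via ε: add s0.
From s0 via ε: add s8.
From s8 via ε: add s5.
From s5 via ε: add s2, s15.
No new states can be added; the closed set is {s0, s1, s2, s5, s6, s7, s8, s9, s14, s15}.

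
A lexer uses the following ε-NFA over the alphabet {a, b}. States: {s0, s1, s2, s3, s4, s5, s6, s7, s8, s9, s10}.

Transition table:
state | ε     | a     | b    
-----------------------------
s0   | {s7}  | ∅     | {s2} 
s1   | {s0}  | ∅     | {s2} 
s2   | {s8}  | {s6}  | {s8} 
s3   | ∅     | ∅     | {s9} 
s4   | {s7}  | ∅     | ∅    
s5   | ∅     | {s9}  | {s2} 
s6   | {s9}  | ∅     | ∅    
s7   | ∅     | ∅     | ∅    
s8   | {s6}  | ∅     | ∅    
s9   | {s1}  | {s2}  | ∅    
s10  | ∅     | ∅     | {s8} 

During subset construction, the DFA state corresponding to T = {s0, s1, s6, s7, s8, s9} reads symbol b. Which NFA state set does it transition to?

s0 on b → {s2}.
s1 on b → {s2}.
No b-transition from s6, s7, s8, s9.
Union after reading b: {s2}.
Now take the ε-closure:
From s2 via ε: add s8.
From s8 via ε: add s6.
From s6 via ε: add s9.
From s9 via ε: add s1.
From s1 via ε: add s0.
From s0 via ε: add s7.
No new states can be added; the closed set is {s0, s1, s2, s6, s7, s8, s9}.

{s0, s1, s2, s6, s7, s8, s9}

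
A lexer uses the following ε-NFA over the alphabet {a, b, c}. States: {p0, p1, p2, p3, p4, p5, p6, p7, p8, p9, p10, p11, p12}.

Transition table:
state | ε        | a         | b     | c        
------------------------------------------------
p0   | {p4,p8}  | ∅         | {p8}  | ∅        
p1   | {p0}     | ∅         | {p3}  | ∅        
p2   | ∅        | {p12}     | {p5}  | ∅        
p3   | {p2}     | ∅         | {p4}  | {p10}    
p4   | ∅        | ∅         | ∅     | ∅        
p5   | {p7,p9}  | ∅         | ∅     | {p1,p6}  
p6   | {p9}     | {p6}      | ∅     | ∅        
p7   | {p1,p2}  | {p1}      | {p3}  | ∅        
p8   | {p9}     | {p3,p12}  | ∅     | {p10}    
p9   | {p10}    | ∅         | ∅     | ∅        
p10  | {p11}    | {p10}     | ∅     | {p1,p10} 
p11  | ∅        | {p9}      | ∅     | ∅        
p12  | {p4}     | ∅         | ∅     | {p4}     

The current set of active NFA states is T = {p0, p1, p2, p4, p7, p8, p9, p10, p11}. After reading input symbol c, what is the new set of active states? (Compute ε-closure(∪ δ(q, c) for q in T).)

p8 on c → {p10}.
p10 on c → {p1, p10}.
No c-transition from p0, p1, p2, p4, p7, p9, p11.
Union after reading c: {p1, p10}.
Now take the ε-closure:
From p1 via ε: add p0.
From p10 via ε: add p11.
From p0 via ε: add p4, p8.
From p8 via ε: add p9.
No new states can be added; the closed set is {p0, p1, p4, p8, p9, p10, p11}.

{p0, p1, p4, p8, p9, p10, p11}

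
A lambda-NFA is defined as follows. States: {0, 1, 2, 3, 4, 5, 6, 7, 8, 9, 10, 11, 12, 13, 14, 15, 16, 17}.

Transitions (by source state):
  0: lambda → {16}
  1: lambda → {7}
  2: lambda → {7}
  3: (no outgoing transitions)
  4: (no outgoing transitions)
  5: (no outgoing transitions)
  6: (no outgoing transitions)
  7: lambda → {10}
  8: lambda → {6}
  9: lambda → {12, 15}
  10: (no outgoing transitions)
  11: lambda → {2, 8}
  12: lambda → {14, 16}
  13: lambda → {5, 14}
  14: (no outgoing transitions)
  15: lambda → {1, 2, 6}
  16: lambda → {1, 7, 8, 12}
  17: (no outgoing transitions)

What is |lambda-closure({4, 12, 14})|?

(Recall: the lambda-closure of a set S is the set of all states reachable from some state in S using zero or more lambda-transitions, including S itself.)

Start with {4, 12, 14}.
From 12 via lambda: add 16.
From 16 via lambda: add 1, 7, 8.
From 7 via lambda: add 10.
From 8 via lambda: add 6.
lambda-closure = {1, 4, 6, 7, 8, 10, 12, 14, 16}, which has 9 states.

9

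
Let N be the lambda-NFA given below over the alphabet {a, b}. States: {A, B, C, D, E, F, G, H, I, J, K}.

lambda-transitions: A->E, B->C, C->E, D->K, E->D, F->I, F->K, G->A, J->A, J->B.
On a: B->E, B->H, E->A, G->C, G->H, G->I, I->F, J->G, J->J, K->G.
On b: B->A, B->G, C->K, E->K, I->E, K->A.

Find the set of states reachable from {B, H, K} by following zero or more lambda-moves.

{B, C, D, E, H, K}

Start with {B, H, K}.
From B via lambda: add C.
From C via lambda: add E.
From E via lambda: add D.
No new states can be added; the closed set is {B, C, D, E, H, K}.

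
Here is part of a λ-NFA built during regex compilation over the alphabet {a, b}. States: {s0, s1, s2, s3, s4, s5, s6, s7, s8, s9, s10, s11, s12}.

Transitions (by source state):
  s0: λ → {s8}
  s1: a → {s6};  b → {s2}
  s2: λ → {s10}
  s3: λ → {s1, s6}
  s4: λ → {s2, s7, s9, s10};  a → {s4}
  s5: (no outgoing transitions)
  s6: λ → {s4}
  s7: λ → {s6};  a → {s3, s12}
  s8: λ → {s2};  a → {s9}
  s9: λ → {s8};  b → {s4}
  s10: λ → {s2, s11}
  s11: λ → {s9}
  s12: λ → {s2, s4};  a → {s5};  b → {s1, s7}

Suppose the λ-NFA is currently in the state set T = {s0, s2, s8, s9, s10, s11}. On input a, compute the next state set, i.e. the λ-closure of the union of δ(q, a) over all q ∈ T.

s8 on a → {s9}.
No a-transition from s0, s2, s9, s10, s11.
Union after reading a: {s9}.
Now take the λ-closure:
From s9 via λ: add s8.
From s8 via λ: add s2.
From s2 via λ: add s10.
From s10 via λ: add s11.
No new states can be added; the closed set is {s2, s8, s9, s10, s11}.

{s2, s8, s9, s10, s11}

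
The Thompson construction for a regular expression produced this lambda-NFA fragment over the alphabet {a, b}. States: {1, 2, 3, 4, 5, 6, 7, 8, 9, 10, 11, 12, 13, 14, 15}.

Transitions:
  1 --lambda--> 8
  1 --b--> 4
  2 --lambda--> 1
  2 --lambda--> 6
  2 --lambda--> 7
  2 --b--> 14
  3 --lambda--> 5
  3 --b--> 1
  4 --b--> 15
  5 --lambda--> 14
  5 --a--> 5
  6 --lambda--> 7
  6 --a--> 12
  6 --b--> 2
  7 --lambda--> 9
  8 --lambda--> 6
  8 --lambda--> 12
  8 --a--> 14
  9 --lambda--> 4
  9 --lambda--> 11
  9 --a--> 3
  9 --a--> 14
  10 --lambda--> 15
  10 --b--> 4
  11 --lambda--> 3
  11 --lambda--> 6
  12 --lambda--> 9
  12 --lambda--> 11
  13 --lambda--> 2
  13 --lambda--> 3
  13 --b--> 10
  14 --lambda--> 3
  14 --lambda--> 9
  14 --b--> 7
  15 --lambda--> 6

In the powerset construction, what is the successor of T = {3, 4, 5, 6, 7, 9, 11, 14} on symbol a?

{3, 4, 5, 6, 7, 9, 11, 12, 14}

5 on a → {5}.
6 on a → {12}.
9 on a → {3, 14}.
No a-transition from 3, 4, 7, 11, 14.
Union after reading a: {3, 5, 12, 14}.
Now take the lambda-closure:
From 12 via lambda: add 9, 11.
From 9 via lambda: add 4.
From 11 via lambda: add 6.
From 6 via lambda: add 7.
No new states can be added; the closed set is {3, 4, 5, 6, 7, 9, 11, 12, 14}.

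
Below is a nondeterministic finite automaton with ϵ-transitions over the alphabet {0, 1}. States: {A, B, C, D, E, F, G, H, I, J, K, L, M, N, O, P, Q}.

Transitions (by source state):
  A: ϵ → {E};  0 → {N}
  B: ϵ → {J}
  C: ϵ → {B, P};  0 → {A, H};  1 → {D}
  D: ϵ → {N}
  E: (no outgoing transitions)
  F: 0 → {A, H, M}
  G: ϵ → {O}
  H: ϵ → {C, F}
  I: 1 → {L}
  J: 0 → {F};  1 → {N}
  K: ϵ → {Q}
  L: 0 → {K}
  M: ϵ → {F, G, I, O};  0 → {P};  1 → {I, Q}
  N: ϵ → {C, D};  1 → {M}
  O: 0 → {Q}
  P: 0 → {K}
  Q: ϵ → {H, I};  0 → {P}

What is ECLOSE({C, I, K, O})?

Start with {C, I, K, O}.
From C via ϵ: add B, P.
From K via ϵ: add Q.
From B via ϵ: add J.
From Q via ϵ: add H.
From H via ϵ: add F.
No new states can be added; the closed set is {B, C, F, H, I, J, K, O, P, Q}.

{B, C, F, H, I, J, K, O, P, Q}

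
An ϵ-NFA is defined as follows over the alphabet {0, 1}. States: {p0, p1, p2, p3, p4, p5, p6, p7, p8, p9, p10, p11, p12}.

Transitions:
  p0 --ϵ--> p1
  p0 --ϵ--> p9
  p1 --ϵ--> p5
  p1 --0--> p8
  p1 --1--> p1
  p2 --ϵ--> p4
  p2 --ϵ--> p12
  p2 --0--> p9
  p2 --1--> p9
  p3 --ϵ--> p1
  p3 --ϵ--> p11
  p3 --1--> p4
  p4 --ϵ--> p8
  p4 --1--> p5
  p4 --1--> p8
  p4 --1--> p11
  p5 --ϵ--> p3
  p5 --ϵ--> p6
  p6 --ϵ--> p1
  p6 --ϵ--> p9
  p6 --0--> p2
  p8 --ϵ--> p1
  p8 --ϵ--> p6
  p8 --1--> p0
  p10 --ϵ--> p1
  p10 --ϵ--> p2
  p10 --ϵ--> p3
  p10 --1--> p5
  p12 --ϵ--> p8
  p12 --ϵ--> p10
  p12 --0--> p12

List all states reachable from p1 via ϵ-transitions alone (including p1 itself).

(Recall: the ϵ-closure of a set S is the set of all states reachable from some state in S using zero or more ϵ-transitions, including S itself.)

{p1, p3, p5, p6, p9, p11}

Start with {p1}.
From p1 via ϵ: add p5.
From p5 via ϵ: add p3, p6.
From p3 via ϵ: add p11.
From p6 via ϵ: add p9.
No new states can be added; the closed set is {p1, p3, p5, p6, p9, p11}.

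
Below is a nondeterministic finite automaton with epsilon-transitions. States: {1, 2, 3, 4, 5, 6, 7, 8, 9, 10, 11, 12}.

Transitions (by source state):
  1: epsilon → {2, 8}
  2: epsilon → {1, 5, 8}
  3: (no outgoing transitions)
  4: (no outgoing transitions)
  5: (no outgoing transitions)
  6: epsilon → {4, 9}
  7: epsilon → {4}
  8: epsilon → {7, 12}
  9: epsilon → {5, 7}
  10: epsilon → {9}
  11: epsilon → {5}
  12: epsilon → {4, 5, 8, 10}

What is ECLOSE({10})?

{4, 5, 7, 9, 10}

Start with {10}.
From 10 via epsilon: add 9.
From 9 via epsilon: add 5, 7.
From 7 via epsilon: add 4.
No new states can be added; the closed set is {4, 5, 7, 9, 10}.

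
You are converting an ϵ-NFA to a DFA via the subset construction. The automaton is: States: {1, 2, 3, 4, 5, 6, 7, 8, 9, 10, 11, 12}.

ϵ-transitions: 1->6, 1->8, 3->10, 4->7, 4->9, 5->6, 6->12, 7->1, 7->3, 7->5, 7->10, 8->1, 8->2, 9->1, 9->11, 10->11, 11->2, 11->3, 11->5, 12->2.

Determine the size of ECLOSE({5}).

4

Start with {5}.
From 5 via ϵ: add 6.
From 6 via ϵ: add 12.
From 12 via ϵ: add 2.
ϵ-closure = {2, 5, 6, 12}, which has 4 states.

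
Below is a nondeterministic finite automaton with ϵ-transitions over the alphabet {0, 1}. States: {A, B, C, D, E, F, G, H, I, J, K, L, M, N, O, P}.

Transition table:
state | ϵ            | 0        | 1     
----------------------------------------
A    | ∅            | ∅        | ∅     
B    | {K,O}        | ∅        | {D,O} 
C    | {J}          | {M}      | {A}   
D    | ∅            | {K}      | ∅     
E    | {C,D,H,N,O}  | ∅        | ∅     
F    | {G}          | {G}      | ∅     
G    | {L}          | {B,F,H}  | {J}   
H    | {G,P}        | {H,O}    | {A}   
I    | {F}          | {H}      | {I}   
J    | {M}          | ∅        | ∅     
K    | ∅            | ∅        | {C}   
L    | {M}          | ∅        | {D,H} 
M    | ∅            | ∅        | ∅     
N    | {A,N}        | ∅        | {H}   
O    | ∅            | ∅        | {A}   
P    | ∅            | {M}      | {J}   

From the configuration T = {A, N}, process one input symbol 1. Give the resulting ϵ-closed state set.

{G, H, L, M, P}

N on 1 → {H}.
No 1-transition from A.
Union after reading 1: {H}.
Now take the ϵ-closure:
From H via ϵ: add G, P.
From G via ϵ: add L.
From L via ϵ: add M.
No new states can be added; the closed set is {G, H, L, M, P}.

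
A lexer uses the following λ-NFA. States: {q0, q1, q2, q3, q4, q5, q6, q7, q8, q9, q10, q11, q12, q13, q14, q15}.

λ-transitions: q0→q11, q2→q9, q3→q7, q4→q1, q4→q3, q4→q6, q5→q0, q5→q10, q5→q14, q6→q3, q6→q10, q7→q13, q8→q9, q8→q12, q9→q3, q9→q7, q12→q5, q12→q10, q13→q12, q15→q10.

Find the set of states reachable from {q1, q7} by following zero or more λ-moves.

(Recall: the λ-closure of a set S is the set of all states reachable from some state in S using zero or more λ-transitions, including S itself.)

{q0, q1, q5, q7, q10, q11, q12, q13, q14}

Start with {q1, q7}.
From q7 via λ: add q13.
From q13 via λ: add q12.
From q12 via λ: add q5, q10.
From q5 via λ: add q0, q14.
From q0 via λ: add q11.
No new states can be added; the closed set is {q0, q1, q5, q7, q10, q11, q12, q13, q14}.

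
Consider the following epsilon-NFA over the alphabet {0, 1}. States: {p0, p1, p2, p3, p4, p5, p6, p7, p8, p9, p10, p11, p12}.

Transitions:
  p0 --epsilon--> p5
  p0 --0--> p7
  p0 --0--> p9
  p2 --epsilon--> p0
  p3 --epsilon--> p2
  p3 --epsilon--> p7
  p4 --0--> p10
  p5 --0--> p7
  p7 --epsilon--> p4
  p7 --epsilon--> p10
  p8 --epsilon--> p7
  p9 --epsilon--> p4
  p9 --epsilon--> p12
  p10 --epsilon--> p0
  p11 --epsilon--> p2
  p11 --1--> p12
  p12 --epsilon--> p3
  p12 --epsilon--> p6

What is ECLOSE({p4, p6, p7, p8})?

Start with {p4, p6, p7, p8}.
From p7 via epsilon: add p10.
From p10 via epsilon: add p0.
From p0 via epsilon: add p5.
No new states can be added; the closed set is {p0, p4, p5, p6, p7, p8, p10}.

{p0, p4, p5, p6, p7, p8, p10}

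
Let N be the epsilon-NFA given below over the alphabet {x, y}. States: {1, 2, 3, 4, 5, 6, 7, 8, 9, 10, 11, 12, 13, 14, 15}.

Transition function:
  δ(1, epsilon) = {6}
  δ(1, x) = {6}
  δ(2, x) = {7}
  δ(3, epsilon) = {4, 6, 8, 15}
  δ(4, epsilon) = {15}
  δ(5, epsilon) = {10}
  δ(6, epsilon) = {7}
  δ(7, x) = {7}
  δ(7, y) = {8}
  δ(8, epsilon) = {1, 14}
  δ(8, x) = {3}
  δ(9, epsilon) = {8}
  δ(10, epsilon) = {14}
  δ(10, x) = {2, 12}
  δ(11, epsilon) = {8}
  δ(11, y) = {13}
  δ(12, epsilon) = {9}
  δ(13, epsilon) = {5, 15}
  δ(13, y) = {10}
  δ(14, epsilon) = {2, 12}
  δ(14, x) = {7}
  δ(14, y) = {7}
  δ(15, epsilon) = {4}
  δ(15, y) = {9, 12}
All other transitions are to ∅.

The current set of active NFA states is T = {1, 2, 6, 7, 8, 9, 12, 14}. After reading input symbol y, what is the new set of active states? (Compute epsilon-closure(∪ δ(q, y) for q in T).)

7 on y → {8}.
14 on y → {7}.
No y-transition from 1, 2, 6, 8, 9, 12.
Union after reading y: {7, 8}.
Now take the epsilon-closure:
From 8 via epsilon: add 1, 14.
From 1 via epsilon: add 6.
From 14 via epsilon: add 2, 12.
From 12 via epsilon: add 9.
No new states can be added; the closed set is {1, 2, 6, 7, 8, 9, 12, 14}.

{1, 2, 6, 7, 8, 9, 12, 14}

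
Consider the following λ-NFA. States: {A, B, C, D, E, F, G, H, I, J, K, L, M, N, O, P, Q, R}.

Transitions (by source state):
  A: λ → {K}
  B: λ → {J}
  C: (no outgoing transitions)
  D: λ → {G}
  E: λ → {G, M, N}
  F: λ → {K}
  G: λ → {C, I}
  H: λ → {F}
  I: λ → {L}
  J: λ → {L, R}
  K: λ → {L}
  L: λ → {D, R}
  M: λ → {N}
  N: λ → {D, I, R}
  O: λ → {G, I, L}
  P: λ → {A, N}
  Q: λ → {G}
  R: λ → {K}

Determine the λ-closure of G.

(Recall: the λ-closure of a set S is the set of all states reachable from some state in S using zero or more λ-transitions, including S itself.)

Start with {G}.
From G via λ: add C, I.
From I via λ: add L.
From L via λ: add D, R.
From R via λ: add K.
No new states can be added; the closed set is {C, D, G, I, K, L, R}.

{C, D, G, I, K, L, R}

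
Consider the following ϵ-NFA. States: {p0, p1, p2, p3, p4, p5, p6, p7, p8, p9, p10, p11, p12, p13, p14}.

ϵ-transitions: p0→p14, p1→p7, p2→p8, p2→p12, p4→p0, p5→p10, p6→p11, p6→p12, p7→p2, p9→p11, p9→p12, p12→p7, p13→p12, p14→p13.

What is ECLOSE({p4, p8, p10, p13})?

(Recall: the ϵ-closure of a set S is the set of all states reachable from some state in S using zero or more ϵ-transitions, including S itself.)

{p0, p2, p4, p7, p8, p10, p12, p13, p14}

Start with {p4, p8, p10, p13}.
From p4 via ϵ: add p0.
From p13 via ϵ: add p12.
From p0 via ϵ: add p14.
From p12 via ϵ: add p7.
From p7 via ϵ: add p2.
No new states can be added; the closed set is {p0, p2, p4, p7, p8, p10, p12, p13, p14}.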